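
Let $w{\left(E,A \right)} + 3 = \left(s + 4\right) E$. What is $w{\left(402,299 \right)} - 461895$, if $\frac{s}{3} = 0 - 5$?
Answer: $-466320$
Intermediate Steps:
$s = -15$ ($s = 3 \left(0 - 5\right) = 3 \left(-5\right) = -15$)
$w{\left(E,A \right)} = -3 - 11 E$ ($w{\left(E,A \right)} = -3 + \left(-15 + 4\right) E = -3 - 11 E$)
$w{\left(402,299 \right)} - 461895 = \left(-3 - 4422\right) - 461895 = -4425 - 461895 = -466320$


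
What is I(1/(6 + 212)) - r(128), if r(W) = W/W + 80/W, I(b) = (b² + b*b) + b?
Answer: -154013/95048 ≈ -1.6204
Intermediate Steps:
I(b) = b + 2*b² (I(b) = (b² + b²) + b = 2*b² + b = b + 2*b²)
r(W) = 1 + 80/W
I(1/(6 + 212)) - r(128) = (1 + 2/(6 + 212))/(6 + 212) - (80 + 128)/128 = (1 + 2/218)/218 - 208/128 = (1 + 2*(1/218))/218 - 1*13/8 = (1 + 1/109)/218 - 13/8 = (1/218)*(110/109) - 13/8 = 55/11881 - 13/8 = -154013/95048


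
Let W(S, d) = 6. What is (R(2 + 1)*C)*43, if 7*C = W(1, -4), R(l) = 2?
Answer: 516/7 ≈ 73.714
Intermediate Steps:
C = 6/7 (C = (⅐)*6 = 6/7 ≈ 0.85714)
(R(2 + 1)*C)*43 = (2*(6/7))*43 = (12/7)*43 = 516/7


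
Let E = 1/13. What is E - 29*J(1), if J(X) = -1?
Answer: 378/13 ≈ 29.077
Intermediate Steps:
E = 1/13 ≈ 0.076923
E - 29*J(1) = 1/13 - 29*(-1) = 1/13 + 29 = 378/13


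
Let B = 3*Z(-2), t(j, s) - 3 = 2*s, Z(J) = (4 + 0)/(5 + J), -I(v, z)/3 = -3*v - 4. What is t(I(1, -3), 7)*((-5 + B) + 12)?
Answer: 187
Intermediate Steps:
I(v, z) = 12 + 9*v (I(v, z) = -3*(-3*v - 4) = -3*(-4 - 3*v) = 12 + 9*v)
Z(J) = 4/(5 + J)
t(j, s) = 3 + 2*s
B = 4 (B = 3*(4/(5 - 2)) = 3*(4/3) = 4)
t(I(1, -3), 7)*((-5 + B) + 12) = (3 + 2*7)*((-5 + 4) + 12) = (3 + 14)*(-1 + 12) = 17*11 = 187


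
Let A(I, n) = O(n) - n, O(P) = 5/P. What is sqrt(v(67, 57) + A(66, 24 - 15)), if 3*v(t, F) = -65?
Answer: I*sqrt(271)/3 ≈ 5.4874*I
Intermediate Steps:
v(t, F) = -65/3 (v(t, F) = (1/3)*(-65) = -65/3)
A(I, n) = -n + 5/n (A(I, n) = 5/n - n = -n + 5/n)
sqrt(v(67, 57) + A(66, 24 - 15)) = sqrt(-65/3 + (-(24 - 15) + 5/(24 - 15))) = sqrt(-65/3 + (-1*9 + 5/9)) = sqrt(-65/3 + (-9 + 5*(1/9))) = sqrt(-65/3 + (-9 + 5/9)) = sqrt(-65/3 - 76/9) = sqrt(-271/9) = I*sqrt(271)/3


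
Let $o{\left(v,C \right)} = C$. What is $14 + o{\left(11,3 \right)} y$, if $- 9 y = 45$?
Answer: $-1$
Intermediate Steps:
$y = -5$ ($y = \left(- \frac{1}{9}\right) 45 = -5$)
$14 + o{\left(11,3 \right)} y = 14 + 3 \left(-5\right) = 14 - 15 = -1$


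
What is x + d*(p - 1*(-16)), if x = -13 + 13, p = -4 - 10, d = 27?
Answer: 54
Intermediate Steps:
p = -14
x = 0
x + d*(p - 1*(-16)) = 0 + 27*(-14 - 1*(-16)) = 0 + 27*(-14 + 16) = 0 + 27*2 = 0 + 54 = 54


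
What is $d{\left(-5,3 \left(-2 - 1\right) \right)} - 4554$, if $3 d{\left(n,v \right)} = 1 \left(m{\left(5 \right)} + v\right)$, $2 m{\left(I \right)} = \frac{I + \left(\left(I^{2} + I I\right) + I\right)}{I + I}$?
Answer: $-4556$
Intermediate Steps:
$m{\left(I \right)} = \frac{2 I + 2 I^{2}}{4 I}$ ($m{\left(I \right)} = \frac{\left(I + \left(\left(I^{2} + I I\right) + I\right)\right) \frac{1}{I + I}}{2} = \frac{\left(I + \left(\left(I^{2} + I^{2}\right) + I\right)\right) \frac{1}{2 I}}{2} = \frac{\left(I + \left(2 I^{2} + I\right)\right) \frac{1}{2 I}}{2} = \frac{\left(I + \left(I + 2 I^{2}\right)\right) \frac{1}{2 I}}{2} = \frac{\left(2 I + 2 I^{2}\right) \frac{1}{2 I}}{2} = \frac{\frac{1}{2} \frac{1}{I} \left(2 I + 2 I^{2}\right)}{2} = \frac{2 I + 2 I^{2}}{4 I}$)
$d{\left(n,v \right)} = 1 + \frac{v}{3}$ ($d{\left(n,v \right)} = \frac{1 \left(\left(\frac{1}{2} + \frac{1}{2} \cdot 5\right) + v\right)}{3} = \frac{1 \left(\left(\frac{1}{2} + \frac{5}{2}\right) + v\right)}{3} = \frac{1 \left(3 + v\right)}{3} = \frac{3 + v}{3} = 1 + \frac{v}{3}$)
$d{\left(-5,3 \left(-2 - 1\right) \right)} - 4554 = \left(1 + \frac{3 \left(-2 - 1\right)}{3}\right) - 4554 = \left(1 + \frac{3 \left(-3\right)}{3}\right) - 4554 = \left(1 + \frac{1}{3} \left(-9\right)\right) - 4554 = \left(1 - 3\right) - 4554 = -2 - 4554 = -4556$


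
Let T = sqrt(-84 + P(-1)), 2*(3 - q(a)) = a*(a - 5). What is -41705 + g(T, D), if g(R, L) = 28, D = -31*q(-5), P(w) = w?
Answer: -41677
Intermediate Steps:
q(a) = 3 - a*(-5 + a)/2 (q(a) = 3 - a*(a - 5)/2 = 3 - a*(-5 + a)/2)
D = 682 (D = -31*(3 - 1/2*(-5)**2 + (5/2)*(-5)) = -31*(3 - 1/2*25 - 25/2) = -31*(3 - 25/2 - 25/2) = -31*(-22) = 682)
T = I*sqrt(85) (T = sqrt(-84 - 1) = sqrt(-85) = I*sqrt(85) ≈ 9.2195*I)
-41705 + g(T, D) = -41705 + 28 = -41677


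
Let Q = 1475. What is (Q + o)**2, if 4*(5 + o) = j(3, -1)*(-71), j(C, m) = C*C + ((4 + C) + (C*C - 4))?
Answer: 19263321/16 ≈ 1.2040e+6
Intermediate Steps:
j(C, m) = C + 2*C**2 (j(C, m) = C**2 + ((4 + C) + (C**2 - 4)) = C**2 + ((4 + C) + (-4 + C**2)) = C**2 + (C + C**2) = C + 2*C**2)
o = -1511/4 (o = -5 + ((3*(1 + 2*3))*(-71))/4 = -5 + ((3*(1 + 6))*(-71))/4 = -5 + ((3*7)*(-71))/4 = -5 + (21*(-71))/4 = -5 + (1/4)*(-1491) = -5 - 1491/4 = -1511/4 ≈ -377.75)
(Q + o)**2 = (1475 - 1511/4)**2 = (4389/4)**2 = 19263321/16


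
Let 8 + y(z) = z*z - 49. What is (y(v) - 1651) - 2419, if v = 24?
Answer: -3551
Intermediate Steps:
y(z) = -57 + z**2 (y(z) = -8 + (z*z - 49) = -8 + (z**2 - 49) = -8 + (-49 + z**2) = -57 + z**2)
(y(v) - 1651) - 2419 = ((-57 + 24**2) - 1651) - 2419 = ((-57 + 576) - 1651) - 2419 = (519 - 1651) - 2419 = -1132 - 2419 = -3551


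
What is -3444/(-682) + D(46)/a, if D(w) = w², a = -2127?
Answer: 2941138/725307 ≈ 4.0550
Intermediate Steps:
-3444/(-682) + D(46)/a = -3444/(-682) + 46²/(-2127) = -3444*(-1/682) + 2116*(-1/2127) = 1722/341 - 2116/2127 = 2941138/725307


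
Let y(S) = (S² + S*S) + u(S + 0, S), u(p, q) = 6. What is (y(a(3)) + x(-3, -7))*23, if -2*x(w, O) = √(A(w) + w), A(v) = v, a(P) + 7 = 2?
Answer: 1288 - 23*I*√6/2 ≈ 1288.0 - 28.169*I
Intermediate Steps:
a(P) = -5 (a(P) = -7 + 2 = -5)
y(S) = 6 + 2*S² (y(S) = (S² + S*S) + 6 = (S² + S²) + 6 = 2*S² + 6 = 6 + 2*S²)
x(w, O) = -√2*√w/2 (x(w, O) = -√(w + w)/2 = -√2*√w/2)
(y(a(3)) + x(-3, -7))*23 = ((6 + 2*(-5)²) - √2*√(-3)/2)*23 = ((6 + 2*25) - √2*I*√3/2)*23 = ((6 + 50) - I*√6/2)*23 = (56 - I*√6/2)*23 = 1288 - 23*I*√6/2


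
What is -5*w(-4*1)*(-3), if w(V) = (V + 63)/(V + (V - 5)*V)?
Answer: 885/32 ≈ 27.656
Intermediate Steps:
w(V) = (63 + V)/(V + V*(-5 + V)) (w(V) = (63 + V)/(V + (-5 + V)*V) = (63 + V)/(V + V*(-5 + V)))
-5*w(-4*1)*(-3) = -5*(63 - 4*1)/(((-4*1))*(-4 - 4*1))*(-3) = -5*(63 - 4)/((-4)*(-4 - 4))*(-3) = -5*(-1/4*59/(-8))*(-3) = -5*(-1/4*(-1/8)*59)*(-3) = -295*(-3)/32 = -5*(-177/32) = 885/32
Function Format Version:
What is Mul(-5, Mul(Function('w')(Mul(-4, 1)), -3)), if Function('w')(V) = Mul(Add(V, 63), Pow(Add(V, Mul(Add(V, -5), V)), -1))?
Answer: Rational(885, 32) ≈ 27.656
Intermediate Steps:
Function('w')(V) = Mul(Pow(Add(V, Mul(V, Add(-5, V))), -1), Add(63, V)) (Function('w')(V) = Mul(Add(63, V), Pow(Add(V, Mul(Add(-5, V), V)), -1)) = Mul(Add(63, V), Pow(Add(V, Mul(V, Add(-5, V))), -1)) = Mul(Pow(Add(V, Mul(V, Add(-5, V))), -1), Add(63, V)))
Mul(-5, Mul(Function('w')(Mul(-4, 1)), -3)) = Mul(-5, Mul(Mul(Pow(Mul(-4, 1), -1), Pow(Add(-4, Mul(-4, 1)), -1), Add(63, Mul(-4, 1))), -3)) = Mul(-5, Mul(Mul(Pow(-4, -1), Pow(Add(-4, -4), -1), Add(63, -4)), -3)) = Mul(-5, Mul(Mul(Rational(-1, 4), Pow(-8, -1), 59), -3)) = Mul(-5, Mul(Mul(Rational(-1, 4), Rational(-1, 8), 59), -3)) = Mul(-5, Mul(Rational(59, 32), -3)) = Mul(-5, Rational(-177, 32)) = Rational(885, 32)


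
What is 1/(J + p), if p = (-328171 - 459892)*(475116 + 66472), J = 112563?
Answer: -1/426805351481 ≈ -2.3430e-12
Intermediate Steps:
p = -426805464044 (p = -788063*541588 = -426805464044)
1/(J + p) = 1/(112563 - 426805464044) = 1/(-426805351481) = -1/426805351481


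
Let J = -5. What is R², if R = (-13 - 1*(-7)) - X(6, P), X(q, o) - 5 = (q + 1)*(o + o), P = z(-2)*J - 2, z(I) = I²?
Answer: 88209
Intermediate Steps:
P = -22 (P = (-2)²*(-5) - 2 = 4*(-5) - 2 = -20 - 2 = -22)
X(q, o) = 5 + 2*o*(1 + q) (X(q, o) = 5 + (q + 1)*(o + o) = 5 + (1 + q)*(2*o) = 5 + 2*o*(1 + q))
R = 297 (R = (-13 - 1*(-7)) - (5 + 2*(-22) + 2*(-22)*6) = (-13 + 7) - (5 - 44 - 264) = -6 - 1*(-303) = -6 + 303 = 297)
R² = 297² = 88209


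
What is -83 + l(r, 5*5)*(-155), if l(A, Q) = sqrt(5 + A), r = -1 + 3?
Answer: -83 - 155*sqrt(7) ≈ -493.09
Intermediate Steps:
r = 2
-83 + l(r, 5*5)*(-155) = -83 + sqrt(5 + 2)*(-155) = -83 + sqrt(7)*(-155) = -83 - 155*sqrt(7)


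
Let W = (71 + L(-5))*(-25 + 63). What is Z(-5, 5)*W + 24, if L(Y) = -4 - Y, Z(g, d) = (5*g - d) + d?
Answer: -68376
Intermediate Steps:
Z(g, d) = 5*g (Z(g, d) = (-d + 5*g) + d = 5*g)
W = 2736 (W = (71 + (-4 - 1*(-5)))*(-25 + 63) = (71 + (-4 + 5))*38 = (71 + 1)*38 = 72*38 = 2736)
Z(-5, 5)*W + 24 = (5*(-5))*2736 + 24 = -25*2736 + 24 = -68400 + 24 = -68376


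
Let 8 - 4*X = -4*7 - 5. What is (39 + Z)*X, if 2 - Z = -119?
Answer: 1640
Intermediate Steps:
Z = 121 (Z = 2 - 1*(-119) = 2 + 119 = 121)
X = 41/4 (X = 2 - (-4*7 - 5)/4 = 2 - (-28 - 5)/4 = 2 - ¼*(-33) = 2 + 33/4 = 41/4 ≈ 10.250)
(39 + Z)*X = (39 + 121)*(41/4) = 160*(41/4) = 1640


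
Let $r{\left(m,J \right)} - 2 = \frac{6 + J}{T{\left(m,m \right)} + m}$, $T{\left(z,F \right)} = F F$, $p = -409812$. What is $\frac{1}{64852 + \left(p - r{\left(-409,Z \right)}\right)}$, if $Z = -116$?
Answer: $- \frac{83436}{28782249377} \approx -2.8989 \cdot 10^{-6}$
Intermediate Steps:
$T{\left(z,F \right)} = F^{2}$
$r{\left(m,J \right)} = 2 + \frac{6 + J}{m + m^{2}}$ ($r{\left(m,J \right)} = 2 + \frac{6 + J}{m^{2} + m} = 2 + \frac{6 + J}{m + m^{2}}$)
$\frac{1}{64852 + \left(p - r{\left(-409,Z \right)}\right)} = \frac{1}{64852 - \left(409812 + \frac{6 - 116 + 2 \left(-409\right) + 2 \left(-409\right)^{2}}{\left(-409\right) \left(1 - 409\right)}\right)} = \frac{1}{64852 - \left(409812 - \frac{6 - 116 - 818 + 2 \cdot 167281}{409 \left(-408\right)}\right)} = \frac{1}{64852 - \left(409812 - - \frac{6 - 116 - 818 + 334562}{166872}\right)} = \frac{1}{64852 - \left(409812 - \left(- \frac{1}{166872}\right) 333634\right)} = \frac{1}{64852 - \frac{34193240849}{83436}} = \frac{1}{- \frac{28782249377}{83436}} = - \frac{83436}{28782249377}$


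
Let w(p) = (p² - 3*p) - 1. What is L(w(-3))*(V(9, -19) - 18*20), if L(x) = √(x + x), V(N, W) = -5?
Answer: -365*√34 ≈ -2128.3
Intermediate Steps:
w(p) = -1 + p² - 3*p
L(x) = √2*√x (L(x) = √(2*x) = √2*√x)
L(w(-3))*(V(9, -19) - 18*20) = (√2*√(-1 + (-3)² - 3*(-3)))*(-5 - 18*20) = (√2*√(-1 + 9 + 9))*(-5 - 360) = (√2*√17)*(-365) = √34*(-365) = -365*√34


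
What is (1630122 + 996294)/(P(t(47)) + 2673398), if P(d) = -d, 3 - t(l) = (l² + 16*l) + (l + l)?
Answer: 437736/446075 ≈ 0.98131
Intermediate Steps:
t(l) = 3 - l² - 18*l (t(l) = 3 - ((l² + 16*l) + (l + l)) = 3 - ((l² + 16*l) + 2*l) = 3 - (l² + 18*l) = 3 + (-l² - 18*l) = 3 - l² - 18*l)
(1630122 + 996294)/(P(t(47)) + 2673398) = (1630122 + 996294)/(-(3 - 1*47² - 18*47) + 2673398) = 2626416/(-(3 - 1*2209 - 846) + 2673398) = 2626416/(-(3 - 2209 - 846) + 2673398) = 2626416/(-1*(-3052) + 2673398) = 2626416/(3052 + 2673398) = 2626416/2676450 = 2626416*(1/2676450) = 437736/446075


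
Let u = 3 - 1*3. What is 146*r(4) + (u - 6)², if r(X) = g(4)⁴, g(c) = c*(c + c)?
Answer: 153092132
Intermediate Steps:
u = 0 (u = 3 - 3 = 0)
g(c) = 2*c² (g(c) = c*(2*c) = 2*c²)
r(X) = 1048576 (r(X) = (2*4²)⁴ = (2*16)⁴ = 32⁴ = 1048576)
146*r(4) + (u - 6)² = 146*1048576 + (0 - 6)² = 153092096 + (-6)² = 153092096 + 36 = 153092132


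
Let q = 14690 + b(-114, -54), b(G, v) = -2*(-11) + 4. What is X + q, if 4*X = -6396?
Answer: 13117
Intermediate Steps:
X = -1599 (X = (¼)*(-6396) = -1599)
b(G, v) = 26 (b(G, v) = 22 + 4 = 26)
q = 14716 (q = 14690 + 26 = 14716)
X + q = -1599 + 14716 = 13117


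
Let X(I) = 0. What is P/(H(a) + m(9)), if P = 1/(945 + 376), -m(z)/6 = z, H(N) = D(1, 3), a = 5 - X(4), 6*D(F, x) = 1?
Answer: -6/426683 ≈ -1.4062e-5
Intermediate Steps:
D(F, x) = ⅙ (D(F, x) = (⅙)*1 = ⅙)
a = 5 (a = 5 - 1*0 = 5 + 0 = 5)
H(N) = ⅙
m(z) = -6*z
P = 1/1321 ≈ 0.00075700
P/(H(a) + m(9)) = (1/1321)/(⅙ - 6*9) = (1/1321)/(⅙ - 54) = (1/1321)/(-323/6) = -6/323*1/1321 = -6/426683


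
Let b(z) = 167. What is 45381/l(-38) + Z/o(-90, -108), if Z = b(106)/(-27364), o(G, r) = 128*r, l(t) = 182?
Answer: 1226194414715/4917639168 ≈ 249.35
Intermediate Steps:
Z = -167/27364 (Z = 167/(-27364) = 167*(-1/27364) = -167/27364 ≈ -0.0061029)
45381/l(-38) + Z/o(-90, -108) = 45381/182 - 167/(27364*(128*(-108))) = 45381*(1/182) - 167/27364/(-13824) = 6483/26 - 167/27364*(-1/13824) = 6483/26 + 167/378279936 = 1226194414715/4917639168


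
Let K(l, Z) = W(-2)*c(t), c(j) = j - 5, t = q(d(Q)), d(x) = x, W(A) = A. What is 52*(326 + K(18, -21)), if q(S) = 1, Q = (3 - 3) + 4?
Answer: 17368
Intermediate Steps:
Q = 4 (Q = 0 + 4 = 4)
t = 1
c(j) = -5 + j
K(l, Z) = 8 (K(l, Z) = -2*(-5 + 1) = -2*(-4) = 8)
52*(326 + K(18, -21)) = 52*(326 + 8) = 52*334 = 17368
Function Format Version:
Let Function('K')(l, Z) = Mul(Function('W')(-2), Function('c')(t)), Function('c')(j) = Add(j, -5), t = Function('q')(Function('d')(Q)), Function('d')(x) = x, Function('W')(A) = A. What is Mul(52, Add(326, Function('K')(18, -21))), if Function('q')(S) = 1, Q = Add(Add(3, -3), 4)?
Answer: 17368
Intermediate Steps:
Q = 4 (Q = Add(0, 4) = 4)
t = 1
Function('c')(j) = Add(-5, j)
Function('K')(l, Z) = 8 (Function('K')(l, Z) = Mul(-2, Add(-5, 1)) = Mul(-2, -4) = 8)
Mul(52, Add(326, Function('K')(18, -21))) = Mul(52, Add(326, 8)) = Mul(52, 334) = 17368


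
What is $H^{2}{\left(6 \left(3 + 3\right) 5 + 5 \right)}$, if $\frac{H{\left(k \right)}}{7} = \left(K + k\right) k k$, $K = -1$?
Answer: $1943205091240000$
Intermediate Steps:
$H{\left(k \right)} = 7 k^{2} \left(-1 + k\right)$ ($H{\left(k \right)} = 7 \left(-1 + k\right) k k = 7 \left(-1 + k\right) k^{2} = 7 k^{2} \left(-1 + k\right)$)
$H^{2}{\left(6 \left(3 + 3\right) 5 + 5 \right)} = \left(7 \left(6 \left(3 + 3\right) 5 + 5\right)^{2} \left(-1 + \left(6 \left(3 + 3\right) 5 + 5\right)\right)\right)^{2} = \left(7 \left(6 \cdot 6 \cdot 5 + 5\right)^{2} \left(-1 + \left(6 \cdot 6 \cdot 5 + 5\right)\right)\right)^{2} = \left(7 \left(36 \cdot 5 + 5\right)^{2} \left(-1 + \left(36 \cdot 5 + 5\right)\right)\right)^{2} = \left(7 \left(180 + 5\right)^{2} \left(-1 + \left(180 + 5\right)\right)\right)^{2} = \left(7 \cdot 185^{2} \left(-1 + 185\right)\right)^{2} = \left(7 \cdot 34225 \cdot 184\right)^{2} = 44081800^{2} = 1943205091240000$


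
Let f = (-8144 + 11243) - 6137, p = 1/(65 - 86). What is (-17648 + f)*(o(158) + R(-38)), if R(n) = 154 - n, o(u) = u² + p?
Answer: -10927896650/21 ≈ -5.2038e+8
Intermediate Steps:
p = -1/21 (p = 1/(-21) = -1/21 ≈ -0.047619)
f = -3038 (f = 3099 - 6137 = -3038)
o(u) = -1/21 + u² (o(u) = u² - 1/21 = -1/21 + u²)
(-17648 + f)*(o(158) + R(-38)) = (-17648 - 3038)*((-1/21 + 158²) + (154 - 1*(-38))) = -20686*((-1/21 + 24964) + (154 + 38)) = -20686*(524243/21 + 192) = -20686*528275/21 = -10927896650/21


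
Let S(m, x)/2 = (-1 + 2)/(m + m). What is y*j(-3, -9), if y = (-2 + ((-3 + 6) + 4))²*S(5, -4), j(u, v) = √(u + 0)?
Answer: 5*I*√3 ≈ 8.6602*I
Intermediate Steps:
j(u, v) = √u
S(m, x) = 1/m (S(m, x) = 2*((-1 + 2)/(m + m)) = 2*(1/(2*m)) = 1/m)
y = 5 (y = (-2 + ((-3 + 6) + 4))²/5 = (-2 + (3 + 4))²*(⅕) = (-2 + 7)²*(⅕) = 5²*(⅕) = 25*(⅕) = 5)
y*j(-3, -9) = 5*√(-3) = 5*(I*√3) = 5*I*√3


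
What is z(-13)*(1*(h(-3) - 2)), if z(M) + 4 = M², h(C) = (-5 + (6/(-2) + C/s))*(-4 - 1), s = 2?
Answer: 15015/2 ≈ 7507.5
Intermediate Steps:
h(C) = 40 - 5*C/2 (h(C) = (-5 + (6/(-2) + C/2))*(-4 - 1) = (-5 + (6*(-½) + C*(½)))*(-5) = (-5 + (-3 + C/2))*(-5) = (-8 + C/2)*(-5) = 40 - 5*C/2)
z(M) = -4 + M²
z(-13)*(1*(h(-3) - 2)) = (-4 + (-13)²)*(1*((40 - 5/2*(-3)) - 2)) = (-4 + 169)*(1*((40 + 15/2) - 2)) = 165*(1*(95/2 - 2)) = 165*(1*(91/2)) = 165*(91/2) = 15015/2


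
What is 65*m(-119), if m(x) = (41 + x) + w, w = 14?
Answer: -4160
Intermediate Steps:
m(x) = 55 + x (m(x) = (41 + x) + 14 = 55 + x)
65*m(-119) = 65*(55 - 119) = 65*(-64) = -4160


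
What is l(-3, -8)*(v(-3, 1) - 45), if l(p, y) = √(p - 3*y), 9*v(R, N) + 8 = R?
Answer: -416*√21/9 ≈ -211.82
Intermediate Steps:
v(R, N) = -8/9 + R/9
l(-3, -8)*(v(-3, 1) - 45) = √(-3 - 3*(-8))*((-8/9 + (⅑)*(-3)) - 45) = √(-3 + 24)*((-8/9 - ⅓) - 45) = √21*(-11/9 - 45) = √21*(-416/9) = -416*√21/9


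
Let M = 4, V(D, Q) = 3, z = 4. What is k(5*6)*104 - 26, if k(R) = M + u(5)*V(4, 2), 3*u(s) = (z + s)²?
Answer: 8814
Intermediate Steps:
u(s) = (4 + s)²/3
k(R) = 85 (k(R) = 4 + ((4 + 5)²/3)*3 = 4 + ((⅓)*9²)*3 = 4 + ((⅓)*81)*3 = 4 + 27*3 = 4 + 81 = 85)
k(5*6)*104 - 26 = 85*104 - 26 = 8840 - 26 = 8814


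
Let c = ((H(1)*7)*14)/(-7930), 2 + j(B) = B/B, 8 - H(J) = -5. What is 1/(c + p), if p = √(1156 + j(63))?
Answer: 2135/15348782 + 93025*√1155/107441474 ≈ 0.029564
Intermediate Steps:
H(J) = 13 (H(J) = 8 - 1*(-5) = 8 + 5 = 13)
j(B) = -1 (j(B) = -2 + B/B = -2 + 1 = -1)
p = √1155 (p = √(1156 - 1) = √1155 ≈ 33.985)
c = -49/305 (c = ((13*7)*14)/(-7930) = (91*14)*(-1/7930) = 1274*(-1/7930) = -49/305 ≈ -0.16066)
1/(c + p) = 1/(-49/305 + √1155)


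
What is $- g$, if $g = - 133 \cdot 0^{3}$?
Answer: $0$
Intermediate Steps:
$g = 0$ ($g = \left(-133\right) 0 = 0$)
$- g = \left(-1\right) 0 = 0$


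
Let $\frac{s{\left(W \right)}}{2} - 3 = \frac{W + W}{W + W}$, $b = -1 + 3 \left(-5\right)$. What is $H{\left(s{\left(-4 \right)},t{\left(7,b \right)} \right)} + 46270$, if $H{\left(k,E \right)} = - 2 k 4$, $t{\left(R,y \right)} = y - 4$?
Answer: $46206$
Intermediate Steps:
$b = -16$ ($b = -1 - 15 = -16$)
$s{\left(W \right)} = 8$ ($s{\left(W \right)} = 6 + 2 \frac{W + W}{W + W} = 6 + 2 \frac{2 W}{2 W} = 6 + 2 \cdot 2 W \frac{1}{2 W} = 6 + 2 \cdot 1 = 6 + 2 = 8$)
$t{\left(R,y \right)} = -4 + y$ ($t{\left(R,y \right)} = y - 4 = -4 + y$)
$H{\left(k,E \right)} = - 8 k$
$H{\left(s{\left(-4 \right)},t{\left(7,b \right)} \right)} + 46270 = \left(-8\right) 8 + 46270 = -64 + 46270 = 46206$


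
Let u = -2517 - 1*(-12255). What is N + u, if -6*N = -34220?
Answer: 46324/3 ≈ 15441.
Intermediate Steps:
N = 17110/3 (N = -⅙*(-34220) = 17110/3 ≈ 5703.3)
u = 9738 (u = -2517 + 12255 = 9738)
N + u = 17110/3 + 9738 = 46324/3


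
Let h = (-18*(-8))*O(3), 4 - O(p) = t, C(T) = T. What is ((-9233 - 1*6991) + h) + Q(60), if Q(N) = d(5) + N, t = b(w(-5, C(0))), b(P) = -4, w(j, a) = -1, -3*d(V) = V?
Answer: -45041/3 ≈ -15014.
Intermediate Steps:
d(V) = -V/3
t = -4
O(p) = 8 (O(p) = 4 - 1*(-4) = 4 + 4 = 8)
h = 1152 (h = -18*(-8)*8 = 144*8 = 1152)
Q(N) = -5/3 + N (Q(N) = -⅓*5 + N = -5/3 + N)
((-9233 - 1*6991) + h) + Q(60) = ((-9233 - 1*6991) + 1152) + (-5/3 + 60) = ((-9233 - 6991) + 1152) + 175/3 = (-16224 + 1152) + 175/3 = -15072 + 175/3 = -45041/3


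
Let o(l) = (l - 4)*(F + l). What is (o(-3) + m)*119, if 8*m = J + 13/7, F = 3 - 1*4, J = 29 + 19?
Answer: 32589/8 ≈ 4073.6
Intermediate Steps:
J = 48
F = -1 (F = 3 - 4 = -1)
m = 349/56 (m = (48 + 13/7)/8 = (1/8)*(349/7) = 349/56 ≈ 6.2321)
o(l) = (-1 + l)*(-4 + l) (o(l) = (l - 4)*(-1 + l) = (-4 + l)*(-1 + l) = (-1 + l)*(-4 + l))
(o(-3) + m)*119 = ((4 + (-3)**2 - 5*(-3)) + 349/56)*119 = ((4 + 9 + 15) + 349/56)*119 = (28 + 349/56)*119 = (1917/56)*119 = 32589/8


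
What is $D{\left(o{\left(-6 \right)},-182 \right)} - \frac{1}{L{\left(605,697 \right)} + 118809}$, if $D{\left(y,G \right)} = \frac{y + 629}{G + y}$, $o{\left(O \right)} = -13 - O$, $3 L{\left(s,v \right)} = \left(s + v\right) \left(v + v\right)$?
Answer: $- \frac{450206899}{136799145} \approx -3.291$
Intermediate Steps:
$L{\left(s,v \right)} = \frac{2 v \left(s + v\right)}{3}$ ($L{\left(s,v \right)} = \frac{\left(s + v\right) \left(v + v\right)}{3} = \frac{\left(s + v\right) 2 v}{3} = \frac{2 v \left(s + v\right)}{3}$)
$D{\left(y,G \right)} = \frac{629 + y}{G + y}$
$D{\left(o{\left(-6 \right)},-182 \right)} - \frac{1}{L{\left(605,697 \right)} + 118809} = \frac{629 - 7}{-182 - 7} - \frac{1}{\frac{2}{3} \cdot 697 \left(605 + 697\right) + 118809} = \frac{629 + \left(-13 + 6\right)}{-182 + \left(-13 + 6\right)} - \frac{1}{\frac{2}{3} \cdot 697 \cdot 1302 + 118809} = \frac{629 - 7}{-182 - 7} - \frac{1}{604996 + 118809} = \frac{1}{-189} \cdot 622 - \frac{1}{723805} = \left(- \frac{1}{189}\right) 622 - \frac{1}{723805} = - \frac{622}{189} - \frac{1}{723805} = - \frac{450206899}{136799145}$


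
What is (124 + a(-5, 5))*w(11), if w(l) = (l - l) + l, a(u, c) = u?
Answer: 1309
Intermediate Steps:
w(l) = l (w(l) = 0 + l = l)
(124 + a(-5, 5))*w(11) = (124 - 5)*11 = 119*11 = 1309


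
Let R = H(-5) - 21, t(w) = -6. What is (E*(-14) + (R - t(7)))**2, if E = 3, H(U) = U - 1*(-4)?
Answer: 3364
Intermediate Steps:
H(U) = 4 + U (H(U) = U + 4 = 4 + U)
R = -22 (R = (4 - 5) - 21 = -1 - 21 = -22)
(E*(-14) + (R - t(7)))**2 = (3*(-14) + (-22 - 1*(-6)))**2 = (-42 + (-22 + 6))**2 = (-42 - 16)**2 = (-58)**2 = 3364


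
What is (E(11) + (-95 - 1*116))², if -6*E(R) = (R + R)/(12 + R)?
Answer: 212284900/4761 ≈ 44588.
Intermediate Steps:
E(R) = -R/(3*(12 + R)) (E(R) = -(R + R)/(6*(12 + R)) = -2*R/(6*(12 + R)) = -R/(3*(12 + R)))
(E(11) + (-95 - 1*116))² = (-1*11/(36 + 3*11) + (-95 - 1*116))² = (-1*11/(36 + 33) + (-95 - 116))² = (-1*11/69 - 211)² = (-1*11*1/69 - 211)² = (-11/69 - 211)² = (-14570/69)² = 212284900/4761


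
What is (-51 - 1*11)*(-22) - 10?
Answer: 1354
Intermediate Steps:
(-51 - 1*11)*(-22) - 10 = (-51 - 11)*(-22) - 10 = -62*(-22) - 10 = 1364 - 10 = 1354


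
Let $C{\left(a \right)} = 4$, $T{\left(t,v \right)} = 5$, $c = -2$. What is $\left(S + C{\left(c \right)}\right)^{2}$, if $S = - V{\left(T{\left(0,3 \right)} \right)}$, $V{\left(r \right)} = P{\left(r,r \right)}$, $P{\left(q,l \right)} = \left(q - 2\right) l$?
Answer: $121$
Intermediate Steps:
$P{\left(q,l \right)} = l \left(-2 + q\right)$ ($P{\left(q,l \right)} = \left(-2 + q\right) l = l \left(-2 + q\right)$)
$V{\left(r \right)} = r \left(-2 + r\right)$
$S = -15$ ($S = - 5 \left(-2 + 5\right) = - 5 \cdot 3 = \left(-1\right) 15 = -15$)
$\left(S + C{\left(c \right)}\right)^{2} = \left(-15 + 4\right)^{2} = \left(-11\right)^{2} = 121$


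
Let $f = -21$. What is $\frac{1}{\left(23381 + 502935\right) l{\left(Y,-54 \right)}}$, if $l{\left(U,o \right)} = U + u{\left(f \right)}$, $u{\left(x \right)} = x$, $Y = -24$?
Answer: $- \frac{1}{23684220} \approx -4.2222 \cdot 10^{-8}$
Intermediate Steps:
$l{\left(U,o \right)} = -21 + U$ ($l{\left(U,o \right)} = U - 21 = -21 + U$)
$\frac{1}{\left(23381 + 502935\right) l{\left(Y,-54 \right)}} = \frac{1}{\left(23381 + 502935\right) \left(-21 - 24\right)} = \frac{1}{526316 \left(-45\right)} = \frac{1}{526316} \left(- \frac{1}{45}\right) = - \frac{1}{23684220}$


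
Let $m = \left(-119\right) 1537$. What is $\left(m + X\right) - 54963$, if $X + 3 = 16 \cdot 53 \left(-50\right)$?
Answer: $-280269$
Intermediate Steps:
$m = -182903$
$X = -42403$ ($X = -3 + 16 \cdot 53 \left(-50\right) = -3 + 848 \left(-50\right) = -3 - 42400 = -42403$)
$\left(m + X\right) - 54963 = \left(-182903 - 42403\right) - 54963 = -225306 - 54963 = -280269$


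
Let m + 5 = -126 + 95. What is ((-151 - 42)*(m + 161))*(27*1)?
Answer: -651375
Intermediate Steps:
m = -36 (m = -5 + (-126 + 95) = -5 - 31 = -36)
((-151 - 42)*(m + 161))*(27*1) = ((-151 - 42)*(-36 + 161))*(27*1) = -193*125*27 = -24125*27 = -651375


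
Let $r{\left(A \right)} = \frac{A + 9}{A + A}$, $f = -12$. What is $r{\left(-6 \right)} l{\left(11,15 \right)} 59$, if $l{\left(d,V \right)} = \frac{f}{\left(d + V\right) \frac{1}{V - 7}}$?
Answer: $\frac{708}{13} \approx 54.462$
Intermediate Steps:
$r{\left(A \right)} = \frac{9 + A}{2 A}$
$l{\left(d,V \right)} = - \frac{12 \left(-7 + V\right)}{V + d}$ ($l{\left(d,V \right)} = - \frac{12}{\left(d + V\right) \frac{1}{V - 7}} = - \frac{12}{\left(V + d\right) \frac{1}{-7 + V}} = - \frac{12}{\frac{1}{-7 + V} \left(V + d\right)} = - 12 \frac{-7 + V}{V + d} = - \frac{12 \left(-7 + V\right)}{V + d}$)
$r{\left(-6 \right)} l{\left(11,15 \right)} 59 = \frac{9 - 6}{2 \left(-6\right)} \frac{12 \left(7 - 15\right)}{15 + 11} \cdot 59 = \frac{1}{2} \left(- \frac{1}{6}\right) 3 \frac{12 \left(7 - 15\right)}{26} \cdot 59 = - \frac{12 \cdot \frac{1}{26} \left(-8\right)}{4} \cdot 59 = \left(- \frac{1}{4}\right) \left(- \frac{48}{13}\right) 59 = \frac{12}{13} \cdot 59 = \frac{708}{13}$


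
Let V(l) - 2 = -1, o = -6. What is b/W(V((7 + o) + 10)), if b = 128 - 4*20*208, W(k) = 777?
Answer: -5504/259 ≈ -21.251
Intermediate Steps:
V(l) = 1 (V(l) = 2 - 1 = 1)
b = -16512 (b = 128 - 80*208 = 128 - 16640 = -16512)
b/W(V((7 + o) + 10)) = -16512/777 = -16512*1/777 = -5504/259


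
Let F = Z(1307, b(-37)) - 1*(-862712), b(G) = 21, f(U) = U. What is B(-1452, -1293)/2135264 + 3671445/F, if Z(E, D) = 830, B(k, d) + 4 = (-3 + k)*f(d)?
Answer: 4732047700021/921945072544 ≈ 5.1327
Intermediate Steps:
B(k, d) = -4 + d*(-3 + k) (B(k, d) = -4 + (-3 + k)*d = -4 + d*(-3 + k))
F = 863542 (F = 830 - 1*(-862712) = 830 + 862712 = 863542)
B(-1452, -1293)/2135264 + 3671445/F = (-4 - 3*(-1293) - 1293*(-1452))/2135264 + 3671445/863542 = (-4 + 3879 + 1877436)*(1/2135264) + 3671445*(1/863542) = 1881311*(1/2135264) + 3671445/863542 = 1881311/2135264 + 3671445/863542 = 4732047700021/921945072544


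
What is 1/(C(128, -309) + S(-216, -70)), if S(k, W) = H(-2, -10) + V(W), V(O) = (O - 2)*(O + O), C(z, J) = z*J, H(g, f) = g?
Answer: -1/29474 ≈ -3.3928e-5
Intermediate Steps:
C(z, J) = J*z
V(O) = 2*O*(-2 + O) (V(O) = (-2 + O)*(2*O) = 2*O*(-2 + O))
S(k, W) = -2 + 2*W*(-2 + W)
1/(C(128, -309) + S(-216, -70)) = 1/(-309*128 + (-2 + 2*(-70)*(-2 - 70))) = 1/(-39552 + (-2 + 2*(-70)*(-72))) = 1/(-39552 + (-2 + 10080)) = 1/(-39552 + 10078) = 1/(-29474) = -1/29474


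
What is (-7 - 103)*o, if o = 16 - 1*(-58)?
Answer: -8140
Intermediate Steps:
o = 74 (o = 16 + 58 = 74)
(-7 - 103)*o = (-7 - 103)*74 = -110*74 = -8140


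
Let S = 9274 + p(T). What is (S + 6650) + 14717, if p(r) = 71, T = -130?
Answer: 30712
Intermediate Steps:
S = 9345 (S = 9274 + 71 = 9345)
(S + 6650) + 14717 = (9345 + 6650) + 14717 = 15995 + 14717 = 30712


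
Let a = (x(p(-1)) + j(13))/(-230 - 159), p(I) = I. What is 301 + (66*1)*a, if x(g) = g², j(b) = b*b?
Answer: 105869/389 ≈ 272.16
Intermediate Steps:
j(b) = b²
a = -170/389 (a = ((-1)² + 13²)/(-230 - 159) = (1 + 169)/(-389) = 170*(-1/389) = -170/389 ≈ -0.43702)
301 + (66*1)*a = 301 + (66*1)*(-170/389) = 301 + 66*(-170/389) = 301 - 11220/389 = 105869/389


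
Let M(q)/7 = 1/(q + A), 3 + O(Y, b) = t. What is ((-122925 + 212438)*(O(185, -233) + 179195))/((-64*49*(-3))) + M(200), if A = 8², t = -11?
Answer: 176429320127/103488 ≈ 1.7048e+6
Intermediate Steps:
A = 64
O(Y, b) = -14 (O(Y, b) = -3 - 11 = -14)
M(q) = 7/(64 + q) (M(q) = 7/(q + 64) = 7/(64 + q))
((-122925 + 212438)*(O(185, -233) + 179195))/((-64*49*(-3))) + M(200) = ((-122925 + 212438)*(-14 + 179195))/((-64*49*(-3))) + 7/(64 + 200) = (89513*179181)/((-3136*(-3))) + 7/264 = 16039028853/9408 + 7*(1/264) = 16039028853*(1/9408) + 7/264 = 5346342951/3136 + 7/264 = 176429320127/103488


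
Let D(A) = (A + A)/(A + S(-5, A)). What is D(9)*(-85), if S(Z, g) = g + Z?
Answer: -1530/13 ≈ -117.69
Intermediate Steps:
S(Z, g) = Z + g
D(A) = 2*A/(-5 + 2*A) (D(A) = (A + A)/(A + (-5 + A)) = (2*A)/(-5 + 2*A) = 2*A/(-5 + 2*A))
D(9)*(-85) = (2*9/(-5 + 2*9))*(-85) = (2*9/(-5 + 18))*(-85) = (2*9/13)*(-85) = (2*9*(1/13))*(-85) = (18/13)*(-85) = -1530/13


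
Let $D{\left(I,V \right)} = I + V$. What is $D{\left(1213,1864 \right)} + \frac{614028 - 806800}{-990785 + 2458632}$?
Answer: $\frac{4516372447}{1467847} \approx 3076.9$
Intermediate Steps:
$D{\left(1213,1864 \right)} + \frac{614028 - 806800}{-990785 + 2458632} = \left(1213 + 1864\right) + \frac{614028 - 806800}{-990785 + 2458632} = 3077 - \frac{192772}{1467847} = \frac{4516372447}{1467847}$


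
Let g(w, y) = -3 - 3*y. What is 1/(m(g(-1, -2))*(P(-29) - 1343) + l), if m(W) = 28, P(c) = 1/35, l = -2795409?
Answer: -5/14165061 ≈ -3.5298e-7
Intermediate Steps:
P(c) = 1/35
1/(m(g(-1, -2))*(P(-29) - 1343) + l) = 1/(28*(1/35 - 1343) - 2795409) = 1/(28*(-47004/35) - 2795409) = 1/(-188016/5 - 2795409) = 1/(-14165061/5) = -5/14165061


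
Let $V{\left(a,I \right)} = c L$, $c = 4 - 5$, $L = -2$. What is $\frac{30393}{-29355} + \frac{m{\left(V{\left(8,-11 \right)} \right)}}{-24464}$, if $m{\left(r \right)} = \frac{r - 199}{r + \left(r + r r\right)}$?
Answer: $- \frac{1980830627}{1915041920} \approx -1.0344$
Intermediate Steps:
$c = -1$
$V{\left(a,I \right)} = 2$ ($V{\left(a,I \right)} = \left(-1\right) \left(-2\right) = 2$)
$m{\left(r \right)} = \frac{-199 + r}{r^{2} + 2 r}$ ($m{\left(r \right)} = \frac{-199 + r}{r + \left(r + r^{2}\right)} = \frac{-199 + r}{r^{2} + 2 r}$)
$\frac{30393}{-29355} + \frac{m{\left(V{\left(8,-11 \right)} \right)}}{-24464} = \frac{30393}{-29355} + \frac{\frac{1}{2} \frac{1}{2 + 2} \left(-199 + 2\right)}{-24464} = 30393 \left(- \frac{1}{29355}\right) + \frac{1}{2} \cdot \frac{1}{4} \left(-197\right) \left(- \frac{1}{24464}\right) = - \frac{10131}{9785} + \frac{1}{2} \cdot \frac{1}{4} \left(-197\right) \left(- \frac{1}{24464}\right) = - \frac{10131}{9785} - - \frac{197}{195712} = - \frac{10131}{9785} + \frac{197}{195712} = - \frac{1980830627}{1915041920}$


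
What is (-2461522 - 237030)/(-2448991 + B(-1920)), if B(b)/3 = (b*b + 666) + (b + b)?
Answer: -2698552/8600687 ≈ -0.31376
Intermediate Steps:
B(b) = 1998 + 3*b**2 + 6*b (B(b) = 3*((b*b + 666) + (b + b)) = 3*((b**2 + 666) + 2*b) = 3*((666 + b**2) + 2*b) = 3*(666 + b**2 + 2*b) = 1998 + 3*b**2 + 6*b)
(-2461522 - 237030)/(-2448991 + B(-1920)) = (-2461522 - 237030)/(-2448991 + (1998 + 3*(-1920)**2 + 6*(-1920))) = -2698552/(-2448991 + (1998 + 3*3686400 - 11520)) = -2698552/(-2448991 + (1998 + 11059200 - 11520)) = -2698552/(-2448991 + 11049678) = -2698552/8600687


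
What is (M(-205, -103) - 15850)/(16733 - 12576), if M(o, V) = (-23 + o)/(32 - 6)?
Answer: -206164/54041 ≈ -3.8150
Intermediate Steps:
M(o, V) = -23/26 + o/26 (M(o, V) = (-23 + o)/26 = (-23 + o)*(1/26) = -23/26 + o/26)
(M(-205, -103) - 15850)/(16733 - 12576) = ((-23/26 + (1/26)*(-205)) - 15850)/(16733 - 12576) = ((-23/26 - 205/26) - 15850)/4157 = (-114/13 - 15850)*(1/4157) = -206164/13*1/4157 = -206164/54041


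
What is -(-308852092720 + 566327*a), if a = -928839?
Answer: 834878697073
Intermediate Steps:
-(-308852092720 + 566327*a) = -566327/(1/(-928839 - 545360)) = -566327/(1/(-1474199)) = -566327/(-1/1474199) = -566327*(-1474199) = 834878697073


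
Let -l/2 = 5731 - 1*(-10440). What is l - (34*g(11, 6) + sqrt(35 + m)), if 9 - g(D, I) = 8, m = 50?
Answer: -32376 - sqrt(85) ≈ -32385.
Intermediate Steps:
g(D, I) = 1 (g(D, I) = 9 - 1*8 = 9 - 8 = 1)
l = -32342 (l = -2*(5731 - 1*(-10440)) = -2*(5731 + 10440) = -2*16171 = -32342)
l - (34*g(11, 6) + sqrt(35 + m)) = -32342 - (34*1 + sqrt(35 + 50)) = -32342 - (34 + sqrt(85)) = -32342 + (-34 - sqrt(85)) = -32376 - sqrt(85)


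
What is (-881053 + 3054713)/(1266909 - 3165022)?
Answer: -2173660/1898113 ≈ -1.1452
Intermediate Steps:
(-881053 + 3054713)/(1266909 - 3165022) = 2173660/(-1898113) = 2173660*(-1/1898113) = -2173660/1898113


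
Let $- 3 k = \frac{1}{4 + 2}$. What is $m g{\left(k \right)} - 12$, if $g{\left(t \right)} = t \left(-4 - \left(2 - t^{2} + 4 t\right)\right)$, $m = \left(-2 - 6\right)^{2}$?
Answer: $\frac{6220}{729} \approx 8.5322$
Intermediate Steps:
$m = 64$ ($m = \left(-2 - 6\right)^{2} = \left(-8\right)^{2} = 64$)
$k = - \frac{1}{18}$ ($k = - \frac{1}{3 \left(4 + 2\right)} = - \frac{1}{3 \cdot 6} = \left(- \frac{1}{3}\right) \frac{1}{6} = - \frac{1}{18} \approx -0.055556$)
$g{\left(t \right)} = t \left(-6 + t^{2} - 4 t\right)$ ($g{\left(t \right)} = t \left(-4 - \left(2 - t^{2} + 4 t\right)\right) = t \left(-6 + t^{2} - 4 t\right)$)
$m g{\left(k \right)} - 12 = 64 \left(- \frac{-6 + \left(- \frac{1}{18}\right)^{2} - - \frac{2}{9}}{18}\right) - 12 = 64 \left(- \frac{-6 + \frac{1}{324} + \frac{2}{9}}{18}\right) - 12 = 64 \left(\left(- \frac{1}{18}\right) \left(- \frac{1871}{324}\right)\right) - 12 = 64 \cdot \frac{1871}{5832} - 12 = \frac{14968}{729} - 12 = \frac{6220}{729}$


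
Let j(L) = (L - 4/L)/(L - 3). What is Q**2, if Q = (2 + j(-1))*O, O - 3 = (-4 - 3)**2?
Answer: 4225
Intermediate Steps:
j(L) = (L - 4/L)/(-3 + L)
O = 52 (O = 3 + (-4 - 3)**2 = 3 + (-7)**2 = 3 + 49 = 52)
Q = 65 (Q = (2 + (-4 + (-1)**2)/((-1)*(-3 - 1)))*52 = (2 - 1*(-4 + 1)/(-4))*52 = (2 - 1*(-1/4)*(-3))*52 = (2 - 3/4)*52 = (5/4)*52 = 65)
Q**2 = 65**2 = 4225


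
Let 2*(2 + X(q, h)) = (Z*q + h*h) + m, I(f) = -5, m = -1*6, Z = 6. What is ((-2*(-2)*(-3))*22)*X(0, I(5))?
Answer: -1980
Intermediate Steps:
m = -6
X(q, h) = -5 + h²/2 + 3*q (X(q, h) = -2 + ((6*q + h*h) - 6)/2 = -2 + ((6*q + h²) - 6)/2 = -2 + ((h² + 6*q) - 6)/2 = -2 + (-6 + h² + 6*q)/2 = -2 + (-3 + h²/2 + 3*q) = -5 + h²/2 + 3*q)
((-2*(-2)*(-3))*22)*X(0, I(5)) = ((-2*(-2)*(-3))*22)*(-5 + (½)*(-5)² + 3*0) = ((4*(-3))*22)*(-5 + (½)*25 + 0) = (-12*22)*(-5 + 25/2 + 0) = -264*15/2 = -1980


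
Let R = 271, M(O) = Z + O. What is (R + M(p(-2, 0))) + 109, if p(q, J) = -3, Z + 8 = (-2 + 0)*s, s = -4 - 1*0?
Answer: 377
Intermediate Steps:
s = -4 (s = -4 + 0 = -4)
Z = 0 (Z = -8 + (-2 + 0)*(-4) = -8 - 2*(-4) = -8 + 8 = 0)
M(O) = O (M(O) = 0 + O = O)
(R + M(p(-2, 0))) + 109 = (271 - 3) + 109 = 268 + 109 = 377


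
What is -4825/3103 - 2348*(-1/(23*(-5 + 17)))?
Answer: 1488536/214107 ≈ 6.9523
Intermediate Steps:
-4825/3103 - 2348*(-1/(23*(-5 + 17))) = -4825*1/3103 - 2348/((-23*12)) = -4825/3103 - 2348/(-276) = -4825/3103 - 2348*(-1/276) = -4825/3103 + 587/69 = 1488536/214107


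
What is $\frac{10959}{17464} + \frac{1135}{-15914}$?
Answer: $\frac{77289943}{138961048} \approx 0.5562$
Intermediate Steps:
$\frac{10959}{17464} + \frac{1135}{-15914} = 10959 \cdot \frac{1}{17464} + 1135 \left(- \frac{1}{15914}\right) = \frac{10959}{17464} - \frac{1135}{15914} = \frac{77289943}{138961048}$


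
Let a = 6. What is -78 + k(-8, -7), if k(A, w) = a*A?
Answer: -126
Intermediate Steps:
k(A, w) = 6*A
-78 + k(-8, -7) = -78 + 6*(-8) = -78 - 48 = -126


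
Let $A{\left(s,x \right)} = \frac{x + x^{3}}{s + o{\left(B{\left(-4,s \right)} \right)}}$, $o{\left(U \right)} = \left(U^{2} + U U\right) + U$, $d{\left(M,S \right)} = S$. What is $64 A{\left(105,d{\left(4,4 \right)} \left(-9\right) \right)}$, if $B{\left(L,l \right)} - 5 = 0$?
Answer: $- \frac{93384}{5} \approx -18677.0$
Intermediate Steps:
$B{\left(L,l \right)} = 5$ ($B{\left(L,l \right)} = 5 + 0 = 5$)
$o{\left(U \right)} = U + 2 U^{2}$ ($o{\left(U \right)} = \left(U^{2} + U^{2}\right) + U = 2 U^{2} + U = U + 2 U^{2}$)
$A{\left(s,x \right)} = \frac{x + x^{3}}{55 + s}$ ($A{\left(s,x \right)} = \frac{x + x^{3}}{s + 5 \left(1 + 2 \cdot 5\right)} = \frac{x + x^{3}}{s + 5 \left(1 + 10\right)} = \frac{x + x^{3}}{s + 5 \cdot 11} = \frac{x + x^{3}}{s + 55} = \frac{x + x^{3}}{55 + s}$)
$64 A{\left(105,d{\left(4,4 \right)} \left(-9\right) \right)} = 64 \frac{4 \left(-9\right) + \left(4 \left(-9\right)\right)^{3}}{55 + 105} = 64 \frac{-36 + \left(-36\right)^{3}}{160} = 64 \frac{-36 - 46656}{160} = 64 \cdot \frac{1}{160} \left(-46692\right) = 64 \left(- \frac{11673}{40}\right) = - \frac{93384}{5}$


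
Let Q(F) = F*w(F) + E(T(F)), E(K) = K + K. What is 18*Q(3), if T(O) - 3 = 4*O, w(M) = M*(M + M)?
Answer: 1512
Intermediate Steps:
w(M) = 2*M**2 (w(M) = M*(2*M) = 2*M**2)
T(O) = 3 + 4*O
E(K) = 2*K
Q(F) = 6 + 2*F**3 + 8*F (Q(F) = F*(2*F**2) + 2*(3 + 4*F) = 2*F**3 + (6 + 8*F) = 6 + 2*F**3 + 8*F)
18*Q(3) = 18*(6 + 2*3**3 + 8*3) = 18*(6 + 2*27 + 24) = 18*(6 + 54 + 24) = 18*84 = 1512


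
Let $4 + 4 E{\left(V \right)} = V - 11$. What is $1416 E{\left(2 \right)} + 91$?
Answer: $-4511$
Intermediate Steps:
$E{\left(V \right)} = - \frac{15}{4} + \frac{V}{4}$ ($E{\left(V \right)} = -1 + \frac{V - 11}{4} = -1 + \frac{-11 + V}{4} = -1 + \left(- \frac{11}{4} + \frac{V}{4}\right) = - \frac{15}{4} + \frac{V}{4}$)
$1416 E{\left(2 \right)} + 91 = 1416 \left(- \frac{15}{4} + \frac{1}{4} \cdot 2\right) + 91 = 1416 \left(- \frac{15}{4} + \frac{1}{2}\right) + 91 = 1416 \left(- \frac{13}{4}\right) + 91 = -4602 + 91 = -4511$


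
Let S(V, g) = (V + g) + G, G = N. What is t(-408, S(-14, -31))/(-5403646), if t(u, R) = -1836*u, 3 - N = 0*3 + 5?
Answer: -374544/2701823 ≈ -0.13863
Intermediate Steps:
N = -2 (N = 3 - (0*3 + 5) = 3 - (0 + 5) = 3 - 1*5 = 3 - 5 = -2)
G = -2
S(V, g) = -2 + V + g (S(V, g) = (V + g) - 2 = -2 + V + g)
t(-408, S(-14, -31))/(-5403646) = -1836*(-408)/(-5403646) = 749088*(-1/5403646) = -374544/2701823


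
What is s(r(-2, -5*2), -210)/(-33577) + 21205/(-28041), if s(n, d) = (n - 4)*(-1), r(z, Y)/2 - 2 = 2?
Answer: -711888121/941532657 ≈ -0.75609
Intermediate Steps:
r(z, Y) = 8 (r(z, Y) = 4 + 2*2 = 4 + 4 = 8)
s(n, d) = 4 - n (s(n, d) = (-4 + n)*(-1) = 4 - n)
s(r(-2, -5*2), -210)/(-33577) + 21205/(-28041) = (4 - 1*8)/(-33577) + 21205/(-28041) = (4 - 8)*(-1/33577) + 21205*(-1/28041) = -4*(-1/33577) - 21205/28041 = 4/33577 - 21205/28041 = -711888121/941532657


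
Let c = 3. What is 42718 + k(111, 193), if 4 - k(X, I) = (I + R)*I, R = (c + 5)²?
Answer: -6879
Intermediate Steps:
R = 64 (R = (3 + 5)² = 8² = 64)
k(X, I) = 4 - I*(64 + I) (k(X, I) = 4 - (I + 64)*I = 4 - (64 + I)*I = 4 - I*(64 + I))
42718 + k(111, 193) = 42718 + (4 - 1*193² - 64*193) = 42718 + (4 - 1*37249 - 12352) = 42718 + (4 - 37249 - 12352) = 42718 - 49597 = -6879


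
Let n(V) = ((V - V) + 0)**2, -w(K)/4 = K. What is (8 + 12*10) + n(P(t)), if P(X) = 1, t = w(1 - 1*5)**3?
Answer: 128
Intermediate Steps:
w(K) = -4*K
t = 4096 (t = (-4*(1 - 1*5))**3 = (-4*(1 - 5))**3 = (-4*(-4))**3 = 16**3 = 4096)
n(V) = 0 (n(V) = (0 + 0)**2 = 0**2 = 0)
(8 + 12*10) + n(P(t)) = (8 + 12*10) + 0 = (8 + 120) + 0 = 128 + 0 = 128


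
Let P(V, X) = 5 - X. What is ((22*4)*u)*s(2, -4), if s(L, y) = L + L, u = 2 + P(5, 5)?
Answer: 704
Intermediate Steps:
u = 2 (u = 2 + (5 - 1*5) = 2 + (5 - 5) = 2 + 0 = 2)
s(L, y) = 2*L
((22*4)*u)*s(2, -4) = ((22*4)*2)*(2*2) = (88*2)*4 = 176*4 = 704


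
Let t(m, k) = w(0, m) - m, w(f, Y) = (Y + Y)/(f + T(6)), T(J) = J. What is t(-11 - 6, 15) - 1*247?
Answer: -707/3 ≈ -235.67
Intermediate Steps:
w(f, Y) = 2*Y/(6 + f) (w(f, Y) = (Y + Y)/(f + 6) = (2*Y)/(6 + f) = 2*Y/(6 + f))
t(m, k) = -2*m/3 (t(m, k) = 2*m/(6 + 0) - m = 2*m/6 - m = 2*m*(⅙) - m = m/3 - m = -2*m/3)
t(-11 - 6, 15) - 1*247 = -2*(-11 - 6)/3 - 1*247 = -⅔*(-17) - 247 = 34/3 - 247 = -707/3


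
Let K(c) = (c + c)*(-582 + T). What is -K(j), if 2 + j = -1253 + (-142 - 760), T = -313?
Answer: -3861030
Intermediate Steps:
j = -2157 (j = -2 + (-1253 + (-142 - 760)) = -2 + (-1253 - 902) = -2 - 2155 = -2157)
K(c) = -1790*c (K(c) = (c + c)*(-582 - 313) = (2*c)*(-895) = -1790*c)
-K(j) = -(-1790)*(-2157) = -1*3861030 = -3861030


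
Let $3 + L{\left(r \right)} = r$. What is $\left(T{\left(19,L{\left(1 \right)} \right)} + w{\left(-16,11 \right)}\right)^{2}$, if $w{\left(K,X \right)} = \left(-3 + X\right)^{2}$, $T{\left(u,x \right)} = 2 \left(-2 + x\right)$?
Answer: $3136$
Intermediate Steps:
$L{\left(r \right)} = -3 + r$
$T{\left(u,x \right)} = -4 + 2 x$
$\left(T{\left(19,L{\left(1 \right)} \right)} + w{\left(-16,11 \right)}\right)^{2} = \left(\left(-4 + 2 \left(-3 + 1\right)\right) + \left(-3 + 11\right)^{2}\right)^{2} = \left(\left(-4 + 2 \left(-2\right)\right) + 8^{2}\right)^{2} = \left(\left(-4 - 4\right) + 64\right)^{2} = \left(-8 + 64\right)^{2} = 56^{2} = 3136$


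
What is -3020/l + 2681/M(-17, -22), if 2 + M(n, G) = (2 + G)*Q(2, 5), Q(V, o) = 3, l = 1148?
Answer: -816257/17794 ≈ -45.873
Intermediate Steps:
M(n, G) = 4 + 3*G (M(n, G) = -2 + (2 + G)*3 = -2 + (6 + 3*G) = 4 + 3*G)
-3020/l + 2681/M(-17, -22) = -3020/1148 + 2681/(4 + 3*(-22)) = -3020*1/1148 + 2681/(4 - 66) = -755/287 + 2681/(-62) = -755/287 + 2681*(-1/62) = -755/287 - 2681/62 = -816257/17794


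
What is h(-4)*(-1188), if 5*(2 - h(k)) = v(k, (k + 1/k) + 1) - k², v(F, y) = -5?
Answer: -36828/5 ≈ -7365.6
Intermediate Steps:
h(k) = 3 + k²/5 (h(k) = 2 - (-5 - k²)/5 = 2 + (1 + k²/5) = 3 + k²/5)
h(-4)*(-1188) = (3 + (⅕)*(-4)²)*(-1188) = (3 + (⅕)*16)*(-1188) = (3 + 16/5)*(-1188) = (31/5)*(-1188) = -36828/5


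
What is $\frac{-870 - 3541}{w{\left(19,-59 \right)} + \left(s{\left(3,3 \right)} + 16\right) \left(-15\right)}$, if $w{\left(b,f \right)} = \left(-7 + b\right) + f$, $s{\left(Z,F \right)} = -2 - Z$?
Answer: $\frac{4411}{212} \approx 20.807$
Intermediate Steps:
$w{\left(b,f \right)} = -7 + b + f$
$\frac{-870 - 3541}{w{\left(19,-59 \right)} + \left(s{\left(3,3 \right)} + 16\right) \left(-15\right)} = \frac{-870 - 3541}{\left(-7 + 19 - 59\right) + \left(\left(-2 - 3\right) + 16\right) \left(-15\right)} = - \frac{4411}{-47 + \left(\left(-2 - 3\right) + 16\right) \left(-15\right)} = - \frac{4411}{-47 + \left(-5 + 16\right) \left(-15\right)} = - \frac{4411}{-47 + 11 \left(-15\right)} = - \frac{4411}{-47 - 165} = - \frac{4411}{-212} = \left(-4411\right) \left(- \frac{1}{212}\right) = \frac{4411}{212}$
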